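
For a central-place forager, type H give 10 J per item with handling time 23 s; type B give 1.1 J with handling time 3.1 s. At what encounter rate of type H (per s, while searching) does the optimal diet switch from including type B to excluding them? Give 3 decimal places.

0.193 per s

Drop type B once their profitability E₂/h₂ falls below the rate achievable on type H alone: E₂/h₂ = λE₁/(1 + λh₁).
Solve for λ: λE₁h₂ = E₂(1 + λh₁) → λ(E₁h₂ − E₂h₁) = E₂ → λ = E₂/(E₁h₂ − E₂h₁).
λ = 1.1/(10×3.1 − 1.1×23) = 1.1/5.7 = 0.193 per s.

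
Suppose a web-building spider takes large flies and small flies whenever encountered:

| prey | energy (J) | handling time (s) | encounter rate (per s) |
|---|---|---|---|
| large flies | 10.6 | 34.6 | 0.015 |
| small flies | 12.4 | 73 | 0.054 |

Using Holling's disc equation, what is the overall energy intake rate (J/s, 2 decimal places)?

R = (0.015×10.6 + 0.054×12.4) / (1 + 0.015×34.6 + 0.054×73) = 0.8286/5.461 = 0.1517 J/s.

0.15 J/s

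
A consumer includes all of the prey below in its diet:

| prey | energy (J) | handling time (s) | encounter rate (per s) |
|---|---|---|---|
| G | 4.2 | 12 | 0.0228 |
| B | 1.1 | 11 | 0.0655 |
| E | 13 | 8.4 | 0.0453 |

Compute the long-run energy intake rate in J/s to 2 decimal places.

R = Σλ_iE_i / (1 + Σλ_ih_i)
Numerator: 0.0228×4.2 + 0.0655×1.1 + 0.0453×13 = 0.7567
Denominator: 1 + 0.0228×12 + 0.0655×11 + 0.0453×8.4 = 2.375
R = 0.7567/2.375 = 0.3187 J/s

0.32 J/s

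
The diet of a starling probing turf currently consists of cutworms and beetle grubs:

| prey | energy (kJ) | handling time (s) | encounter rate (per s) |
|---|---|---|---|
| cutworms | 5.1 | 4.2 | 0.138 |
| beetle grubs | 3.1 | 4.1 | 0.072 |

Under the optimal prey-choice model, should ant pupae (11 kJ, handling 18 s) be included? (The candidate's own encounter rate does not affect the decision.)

Intake rate on the current diet: R = (0.138×5.1 + 0.072×3.1) / (1 + 0.138×4.2 + 0.072×4.1) = 0.927/1.875 = 0.4945 kJ/s.
Profitability of ant pupae: 11/18 = 0.6111 kJ/s.
0.6111 > 0.4945, so adding ant pupae raises the average — include it.

Yes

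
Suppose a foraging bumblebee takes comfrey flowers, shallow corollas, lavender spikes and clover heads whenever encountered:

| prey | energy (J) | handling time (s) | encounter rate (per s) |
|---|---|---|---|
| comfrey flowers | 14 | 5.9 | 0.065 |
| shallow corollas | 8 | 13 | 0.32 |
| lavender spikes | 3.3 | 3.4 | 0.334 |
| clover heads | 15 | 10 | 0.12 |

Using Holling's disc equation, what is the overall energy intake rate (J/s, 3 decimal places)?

0.809 J/s

R = Σλ_iE_i / (1 + Σλ_ih_i)
Numerator: 0.065×14 + 0.32×8 + 0.334×3.3 + 0.12×15 = 6.372
Denominator: 1 + 0.065×5.9 + 0.32×13 + 0.334×3.4 + 0.12×10 = 7.879
R = 6.372/7.879 = 0.8087 J/s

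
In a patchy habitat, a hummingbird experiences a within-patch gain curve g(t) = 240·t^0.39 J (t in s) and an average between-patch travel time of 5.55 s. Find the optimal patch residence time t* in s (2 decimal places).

3.55 s

Maximise g(t)/(T+t): set derivative to zero → g'(t)(T+t) = g(t).
g'(t) = 0.39·240·t^-0.61. Setting 0.39·240·t^-0.61 = 240·t^0.39/(5.55+t) gives 0.39(5.55+t) = t, so 0.61·t = 0.39×5.55.
t* = 0.39×5.55/0.61 = 3.548 s.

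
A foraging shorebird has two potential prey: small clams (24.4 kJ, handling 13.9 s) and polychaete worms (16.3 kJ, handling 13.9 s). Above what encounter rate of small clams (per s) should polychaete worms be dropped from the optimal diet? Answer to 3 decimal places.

The zero-one rule: include polychaete worms iff E₂/h₂ > λE₁/(1+λh₁). Equality gives the switch point.
λE₁h₂ = E₂ + λE₂h₁ ⇒ λ = E₂/(E₁h₂ − E₂h₁) = 16.3/(339.2 − 226.6) = 0.1448 per s.

0.145 per s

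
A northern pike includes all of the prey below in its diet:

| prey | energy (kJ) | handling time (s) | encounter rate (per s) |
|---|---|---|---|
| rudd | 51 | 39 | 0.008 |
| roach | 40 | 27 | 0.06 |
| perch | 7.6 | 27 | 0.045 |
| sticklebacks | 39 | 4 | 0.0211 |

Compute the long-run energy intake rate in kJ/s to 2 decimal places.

R = Σλ_iE_i / (1 + Σλ_ih_i)
Numerator: 0.008×51 + 0.06×40 + 0.045×7.6 + 0.0211×39 = 3.973
Denominator: 1 + 0.008×39 + 0.06×27 + 0.045×27 + 0.0211×4 = 4.231
R = 3.973/4.231 = 0.9389 kJ/s

0.94 kJ/s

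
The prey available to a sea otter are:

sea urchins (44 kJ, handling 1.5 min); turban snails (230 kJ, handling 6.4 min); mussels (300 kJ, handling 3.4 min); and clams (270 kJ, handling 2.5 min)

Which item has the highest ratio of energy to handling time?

clams

In descending order of E/h:
clams: 270/2.5 = 108 kJ/min
mussels: 300/3.4 = 88.2 kJ/min
turban snails: 230/6.4 = 35.9 kJ/min
sea urchins: 44/1.5 = 29.3 kJ/min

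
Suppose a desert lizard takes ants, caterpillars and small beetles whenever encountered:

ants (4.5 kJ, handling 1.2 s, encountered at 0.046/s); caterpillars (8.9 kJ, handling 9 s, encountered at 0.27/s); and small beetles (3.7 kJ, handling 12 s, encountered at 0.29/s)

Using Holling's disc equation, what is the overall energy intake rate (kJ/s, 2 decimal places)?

0.53 kJ/s

R = (0.046×4.5 + 0.27×8.9 + 0.29×3.7) / (1 + 0.046×1.2 + 0.27×9 + 0.29×12) = 3.683/6.965 = 0.5288 kJ/s.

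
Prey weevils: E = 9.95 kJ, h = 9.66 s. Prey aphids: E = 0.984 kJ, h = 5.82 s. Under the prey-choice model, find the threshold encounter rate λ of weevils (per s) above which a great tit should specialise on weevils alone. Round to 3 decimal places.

0.020 per s

At the threshold, the rate on weevils alone equals the profitability of aphids: λ·9.95/(1 + λ·9.66) = 0.984/5.82 = 0.1691.
Rearranging, λ(9.95 − 0.1691×9.66) = 0.1691, so λ = 0.1691/8.317 = 0.02033 per s.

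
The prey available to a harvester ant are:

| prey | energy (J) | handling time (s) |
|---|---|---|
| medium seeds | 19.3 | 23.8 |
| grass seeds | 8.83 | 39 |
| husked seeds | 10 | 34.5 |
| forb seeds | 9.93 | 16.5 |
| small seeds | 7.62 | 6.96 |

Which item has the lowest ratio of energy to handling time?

grass seeds

In descending order of E/h:
small seeds: 7.62/6.96 = 1.09 J/s
medium seeds: 19.3/23.8 = 0.811 J/s
forb seeds: 9.93/16.5 = 0.602 J/s
husked seeds: 10/34.5 = 0.29 J/s
grass seeds: 8.83/39 = 0.226 J/s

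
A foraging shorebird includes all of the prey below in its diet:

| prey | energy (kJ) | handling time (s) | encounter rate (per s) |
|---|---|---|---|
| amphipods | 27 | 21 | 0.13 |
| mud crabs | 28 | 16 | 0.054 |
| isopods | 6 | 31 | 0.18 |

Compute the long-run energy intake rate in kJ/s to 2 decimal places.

Energy encountered per unit search time: 0.13×27 + 0.054×28 + 0.18×6 = 6.102 kJ/s.
Handling time per unit search time: 0.13×21 + 0.054×16 + 0.18×31 = 9.174.
Rate = 6.102/(1 + 9.174) = 0.5998 kJ/s.

0.60 kJ/s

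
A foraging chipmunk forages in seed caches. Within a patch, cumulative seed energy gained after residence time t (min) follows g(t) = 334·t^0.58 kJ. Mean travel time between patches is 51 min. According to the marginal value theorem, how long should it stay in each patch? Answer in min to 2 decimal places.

Optimal t* satisfies g'(t*) = g(t*)/(T + t*).
g'(t) = 0.58·334·t^-0.42. Setting 0.58·334·t^-0.42 = 334·t^0.58/(51+t) gives 0.58(51+t) = t, so 0.42·t = 0.58×51.
t* = 0.58×51/0.42 = 70.43 min.

70.43 min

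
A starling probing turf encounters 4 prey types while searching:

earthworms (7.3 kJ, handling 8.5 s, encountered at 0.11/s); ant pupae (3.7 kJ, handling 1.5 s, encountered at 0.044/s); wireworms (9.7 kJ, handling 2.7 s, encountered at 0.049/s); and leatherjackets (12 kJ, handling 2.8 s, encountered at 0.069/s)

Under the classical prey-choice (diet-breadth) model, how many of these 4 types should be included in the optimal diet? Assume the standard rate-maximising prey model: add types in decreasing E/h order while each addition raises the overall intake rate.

3

Profitabilities (E/h, kJ/s): leatherjackets 4.29, wireworms 3.59, ant pupae 2.47, earthworms 0.859. Add prey in this order while the next type's profitability exceeds the intake rate on those already taken.
Rate on top 1: 0.6939. wireworms: 3.59 > 0.6939 → include.
Rate on top 2: 0.9833. ant pupae: 2.47 > 0.9833 → include.
Rate on top 3: 1.054. earthworms: 0.859 < 1.054 → exclude; stop.
Optimal diet: leatherjackets, wireworms, ant pupae — 3 of 4 types.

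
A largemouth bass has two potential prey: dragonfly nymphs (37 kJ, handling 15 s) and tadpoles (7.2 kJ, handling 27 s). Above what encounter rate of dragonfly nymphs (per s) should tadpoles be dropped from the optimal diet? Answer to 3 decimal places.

0.008 per s

Drop tadpoles once their profitability E₂/h₂ falls below the rate achievable on dragonfly nymphs alone: E₂/h₂ = λE₁/(1 + λh₁).
Solve for λ: λE₁h₂ = E₂(1 + λh₁) → λ(E₁h₂ − E₂h₁) = E₂ → λ = E₂/(E₁h₂ − E₂h₁).
λ = 7.2/(37×27 − 7.2×15) = 7.2/891 = 0.008081 per s.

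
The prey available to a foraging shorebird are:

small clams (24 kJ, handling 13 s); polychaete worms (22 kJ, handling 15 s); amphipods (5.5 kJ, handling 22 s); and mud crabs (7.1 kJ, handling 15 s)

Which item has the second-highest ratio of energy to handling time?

Profitability E/h (kJ/s): small clams = 24/13 = 1.85, polychaete worms = 22/15 = 1.47, amphipods = 5.5/22 = 0.25, mud crabs = 7.1/15 = 0.473.
Ranked: small clams > polychaete worms > mud crabs > amphipods.

polychaete worms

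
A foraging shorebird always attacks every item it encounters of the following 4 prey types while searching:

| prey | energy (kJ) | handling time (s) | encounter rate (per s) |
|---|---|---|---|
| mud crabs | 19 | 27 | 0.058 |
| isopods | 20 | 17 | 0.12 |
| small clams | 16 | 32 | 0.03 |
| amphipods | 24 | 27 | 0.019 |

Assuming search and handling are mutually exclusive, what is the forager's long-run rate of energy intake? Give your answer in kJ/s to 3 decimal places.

0.730 kJ/s

Energy encountered per unit search time: 0.058×19 + 0.12×20 + 0.03×16 + 0.019×24 = 4.438 kJ/s.
Handling time per unit search time: 0.058×27 + 0.12×17 + 0.03×32 + 0.019×27 = 5.079.
Rate = 4.438/(1 + 5.079) = 0.7301 kJ/s.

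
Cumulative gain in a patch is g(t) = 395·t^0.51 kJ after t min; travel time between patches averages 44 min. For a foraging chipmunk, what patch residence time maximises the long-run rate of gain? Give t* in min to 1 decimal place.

By the marginal value theorem, leave when the instantaneous gain rate g'(t) equals the habitat-wide average g(t)/(T + t).
g'(t) = 0.51·395·t^-0.49. Setting 0.51·395·t^-0.49 = 395·t^0.51/(44+t) gives 0.51(44+t) = t, so 0.49·t = 0.51×44.
t* = 0.51×44/0.49 = 45.8 min.

45.8 min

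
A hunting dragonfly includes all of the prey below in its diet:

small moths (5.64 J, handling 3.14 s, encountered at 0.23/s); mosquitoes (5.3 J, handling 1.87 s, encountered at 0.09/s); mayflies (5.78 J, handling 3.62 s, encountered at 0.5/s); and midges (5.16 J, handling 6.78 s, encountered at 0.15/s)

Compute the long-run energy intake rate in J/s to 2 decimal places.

Energy encountered per unit search time: 0.23×5.64 + 0.09×5.3 + 0.5×5.78 + 0.15×5.16 = 5.438 J/s.
Handling time per unit search time: 0.23×3.14 + 0.09×1.87 + 0.5×3.62 + 0.15×6.78 = 3.718.
Rate = 5.438/(1 + 3.718) = 1.153 J/s.

1.15 J/s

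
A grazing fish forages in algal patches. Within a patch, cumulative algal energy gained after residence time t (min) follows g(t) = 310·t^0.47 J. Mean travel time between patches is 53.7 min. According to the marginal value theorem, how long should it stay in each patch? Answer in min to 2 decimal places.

By the marginal value theorem, leave when the instantaneous gain rate g'(t) equals the habitat-wide average g(t)/(T + t).
g'(t) = 0.47·310·t^-0.53. Setting 0.47·310·t^-0.53 = 310·t^0.47/(53.7+t) gives 0.47(53.7+t) = t, so 0.53·t = 0.47×53.7.
t* = 0.47×53.7/0.53 = 47.62 min.

47.62 min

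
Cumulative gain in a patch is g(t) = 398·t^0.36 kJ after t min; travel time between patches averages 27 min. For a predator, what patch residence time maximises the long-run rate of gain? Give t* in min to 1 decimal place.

By the marginal value theorem, leave when the instantaneous gain rate g'(t) equals the habitat-wide average g(t)/(T + t).
g'(t) = 0.36·398·t^-0.64. Setting 0.36·398·t^-0.64 = 398·t^0.36/(27+t) gives 0.36(27+t) = t, so 0.64·t = 0.36×27.
t* = 0.36×27/0.64 = 15.19 min.

15.2 min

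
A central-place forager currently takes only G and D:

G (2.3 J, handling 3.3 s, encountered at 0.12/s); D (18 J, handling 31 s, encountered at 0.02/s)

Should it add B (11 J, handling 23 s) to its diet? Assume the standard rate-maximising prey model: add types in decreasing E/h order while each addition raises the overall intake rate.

Current rate: (0.12×2.3 + 0.02×18)/(1 + 0.12×3.3 + 0.02×31) = 0.3155 J/s.
Profitability of B: 11/23 = 0.4783 J/s.
Since 0.4783 > R, including B increases the long-run rate.

Yes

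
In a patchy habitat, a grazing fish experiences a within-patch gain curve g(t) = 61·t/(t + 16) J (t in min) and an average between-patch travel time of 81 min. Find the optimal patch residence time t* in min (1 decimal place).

36.0 min

Optimal t* satisfies g'(t*) = g(t*)/(T + t*).
g'(t) = 61·16/(t + 16)². Setting 61·16/(t+16)² = 61t/[(t+16)(81+t)] gives 16(81+t) = t(t+16), so t² = 16×81 = 1296.
t* = √1296 = 36 min.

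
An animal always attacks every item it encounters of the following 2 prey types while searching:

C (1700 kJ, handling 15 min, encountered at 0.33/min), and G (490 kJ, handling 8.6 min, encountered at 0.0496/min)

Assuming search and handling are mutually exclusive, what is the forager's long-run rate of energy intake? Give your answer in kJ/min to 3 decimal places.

Energy encountered per unit search time: 0.33×1700 + 0.0496×490 = 585.3 kJ/min.
Handling time per unit search time: 0.33×15 + 0.0496×8.6 = 5.377.
Rate = 585.3/(1 + 5.377) = 91.79 kJ/min.

91.790 kJ/min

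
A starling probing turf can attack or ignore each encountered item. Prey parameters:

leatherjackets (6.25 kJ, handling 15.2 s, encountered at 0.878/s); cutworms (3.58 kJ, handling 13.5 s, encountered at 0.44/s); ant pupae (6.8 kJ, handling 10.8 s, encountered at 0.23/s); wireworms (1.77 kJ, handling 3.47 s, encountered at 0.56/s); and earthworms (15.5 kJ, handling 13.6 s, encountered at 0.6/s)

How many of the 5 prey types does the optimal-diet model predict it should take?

1

Rank by E/h (kJ/s): earthworms 1.14, ant pupae 0.63, wireworms 0.51, leatherjackets 0.411, cutworms 0.265. Include each in turn until the next type's E/h falls below the running intake rate.
Rate on top 1: 1.015. ant pupae: 0.63 < 1.015 → exclude; stop.
Optimal diet: earthworms — 1 of 5 types.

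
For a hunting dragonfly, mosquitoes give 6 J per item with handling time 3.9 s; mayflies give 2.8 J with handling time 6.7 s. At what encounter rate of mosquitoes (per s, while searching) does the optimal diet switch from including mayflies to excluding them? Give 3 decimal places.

Drop mayflies once their profitability E₂/h₂ falls below the rate achievable on mosquitoes alone: E₂/h₂ = λE₁/(1 + λh₁).
Solve for λ: λE₁h₂ = E₂(1 + λh₁) → λ(E₁h₂ − E₂h₁) = E₂ → λ = E₂/(E₁h₂ − E₂h₁).
λ = 2.8/(6×6.7 − 2.8×3.9) = 2.8/29.28 = 0.09563 per s.

0.096 per s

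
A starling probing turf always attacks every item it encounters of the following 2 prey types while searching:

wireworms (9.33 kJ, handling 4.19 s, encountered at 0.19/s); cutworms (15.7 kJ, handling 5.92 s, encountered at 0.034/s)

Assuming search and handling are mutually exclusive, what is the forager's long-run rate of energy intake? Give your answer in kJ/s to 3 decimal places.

1.155 kJ/s

R = Σλ_iE_i / (1 + Σλ_ih_i)
Numerator: 0.19×9.33 + 0.034×15.7 = 2.306
Denominator: 1 + 0.19×4.19 + 0.034×5.92 = 1.997
R = 2.306/1.997 = 1.155 kJ/s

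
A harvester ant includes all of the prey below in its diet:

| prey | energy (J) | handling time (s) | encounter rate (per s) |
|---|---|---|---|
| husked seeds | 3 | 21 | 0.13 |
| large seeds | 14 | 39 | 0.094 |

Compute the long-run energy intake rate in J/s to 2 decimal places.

0.23 J/s

R = (0.13×3 + 0.094×14) / (1 + 0.13×21 + 0.094×39) = 1.706/7.396 = 0.2307 J/s.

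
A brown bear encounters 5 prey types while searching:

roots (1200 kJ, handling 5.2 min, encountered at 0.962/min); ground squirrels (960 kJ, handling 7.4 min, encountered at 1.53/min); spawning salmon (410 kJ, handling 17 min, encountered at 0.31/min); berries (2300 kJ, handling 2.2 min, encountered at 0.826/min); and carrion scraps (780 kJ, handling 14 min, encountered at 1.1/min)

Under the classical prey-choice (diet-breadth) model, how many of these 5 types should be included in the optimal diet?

1

E/h in descending order: berries 1.05e+03, roots 231, ground squirrels 130, carrion scraps 55.7, spawning salmon 24.1 kJ/min. The optimal diet is the largest prefix of this list for which every included type satisfies E_i/h_i > R on the types above it.
Rate on top 1: 674.4. roots: 231 < 674.4 → exclude; stop.
Optimal diet: berries — 1 of 5 types.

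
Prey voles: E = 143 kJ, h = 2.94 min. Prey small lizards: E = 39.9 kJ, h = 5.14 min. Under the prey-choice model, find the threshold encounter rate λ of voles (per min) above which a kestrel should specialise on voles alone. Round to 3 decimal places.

The zero-one rule: include small lizards iff E₂/h₂ > λE₁/(1+λh₁). Equality gives the switch point.
λE₁h₂ = E₂ + λE₂h₁ ⇒ λ = E₂/(E₁h₂ − E₂h₁) = 39.9/(735 − 117.3) = 0.06459 per min.

0.065 per min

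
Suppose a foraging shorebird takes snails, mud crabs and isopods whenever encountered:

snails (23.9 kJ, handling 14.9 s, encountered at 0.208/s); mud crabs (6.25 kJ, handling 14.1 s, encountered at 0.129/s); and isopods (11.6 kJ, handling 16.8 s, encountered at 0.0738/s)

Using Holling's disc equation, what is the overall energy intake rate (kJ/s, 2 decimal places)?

0.93 kJ/s

Energy encountered per unit search time: 0.208×23.9 + 0.129×6.25 + 0.0738×11.6 = 6.634 kJ/s.
Handling time per unit search time: 0.208×14.9 + 0.129×14.1 + 0.0738×16.8 = 6.158.
Rate = 6.634/(1 + 6.158) = 0.9267 kJ/s.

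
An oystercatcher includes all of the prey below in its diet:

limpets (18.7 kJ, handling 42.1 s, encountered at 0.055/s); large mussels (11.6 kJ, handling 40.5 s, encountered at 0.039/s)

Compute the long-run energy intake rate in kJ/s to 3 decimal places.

R = Σλ_iE_i / (1 + Σλ_ih_i)
Numerator: 0.055×18.7 + 0.039×11.6 = 1.481
Denominator: 1 + 0.055×42.1 + 0.039×40.5 = 4.895
R = 1.481/4.895 = 0.3025 kJ/s

0.303 kJ/s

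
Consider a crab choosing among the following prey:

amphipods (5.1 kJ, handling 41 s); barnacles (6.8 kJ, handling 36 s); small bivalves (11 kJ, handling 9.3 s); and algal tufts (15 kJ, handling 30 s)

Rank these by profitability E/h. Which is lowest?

In descending order of E/h:
small bivalves: 11/9.3 = 1.18 kJ/s
algal tufts: 15/30 = 0.5 kJ/s
barnacles: 6.8/36 = 0.189 kJ/s
amphipods: 5.1/41 = 0.124 kJ/s

amphipods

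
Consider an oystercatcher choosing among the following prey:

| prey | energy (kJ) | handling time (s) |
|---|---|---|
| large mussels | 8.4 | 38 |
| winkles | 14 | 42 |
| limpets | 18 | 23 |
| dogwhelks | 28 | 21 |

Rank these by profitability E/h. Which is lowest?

large mussels

Profitability E/h (kJ/s): large mussels = 8.4/38 = 0.221, winkles = 14/42 = 0.333, limpets = 18/23 = 0.783, dogwhelks = 28/21 = 1.33.
Ranked: dogwhelks > limpets > winkles > large mussels.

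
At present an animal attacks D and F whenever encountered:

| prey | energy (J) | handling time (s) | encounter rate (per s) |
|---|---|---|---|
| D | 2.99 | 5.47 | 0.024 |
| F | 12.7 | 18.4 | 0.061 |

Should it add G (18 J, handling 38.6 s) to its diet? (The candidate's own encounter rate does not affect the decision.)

Yes

On D and F alone, R = ΣλE/(1+Σλh) = 0.8465/2.254 = 0.3756 J/s.
G: E/h = 18/38.6 = 0.4663 J/s.
0.4663 > 0.3756, so adding G raises the average — include it.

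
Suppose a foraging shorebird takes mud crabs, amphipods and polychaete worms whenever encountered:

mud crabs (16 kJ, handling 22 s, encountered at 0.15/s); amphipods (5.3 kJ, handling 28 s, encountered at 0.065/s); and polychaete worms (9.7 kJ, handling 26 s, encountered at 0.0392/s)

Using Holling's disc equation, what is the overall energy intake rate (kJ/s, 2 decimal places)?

Energy encountered per unit search time: 0.15×16 + 0.065×5.3 + 0.0392×9.7 = 3.125 kJ/s.
Handling time per unit search time: 0.15×22 + 0.065×28 + 0.0392×26 = 6.139.
Rate = 3.125/(1 + 6.139) = 0.4377 kJ/s.

0.44 kJ/s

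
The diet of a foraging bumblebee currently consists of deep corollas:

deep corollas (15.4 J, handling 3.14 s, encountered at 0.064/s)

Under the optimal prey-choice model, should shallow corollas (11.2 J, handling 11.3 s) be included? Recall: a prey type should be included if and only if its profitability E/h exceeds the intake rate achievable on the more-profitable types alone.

Current rate: (0.064×15.4)/(1 + 0.064×3.14) = 0.8207 J/s.
Profitability of shallow corollas: 11.2/11.3 = 0.9912 J/s.
0.9912 > 0.8207, so adding shallow corollas raises the average — include it.

Yes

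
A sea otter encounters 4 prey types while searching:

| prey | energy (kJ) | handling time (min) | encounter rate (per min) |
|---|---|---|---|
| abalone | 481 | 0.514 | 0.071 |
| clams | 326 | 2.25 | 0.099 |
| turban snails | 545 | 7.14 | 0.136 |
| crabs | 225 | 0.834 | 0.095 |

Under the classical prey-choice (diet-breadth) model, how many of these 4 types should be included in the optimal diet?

E/h in descending order: abalone 936, crabs 270, clams 145, turban snails 76.3 kJ/min. The optimal diet is the largest prefix of this list for which every included type satisfies E_i/h_i > R on the types above it.
Rate on top 1: 32.95. crabs: 270 > 32.95 → include.
Rate on top 2: 49.77. clams: 145 > 49.77 → include.
Rate on top 3: 65.6. turban snails: 76.3 > 65.6 → include.
Optimal diet: abalone, crabs, clams, turban snails — 4 of 4 types.

4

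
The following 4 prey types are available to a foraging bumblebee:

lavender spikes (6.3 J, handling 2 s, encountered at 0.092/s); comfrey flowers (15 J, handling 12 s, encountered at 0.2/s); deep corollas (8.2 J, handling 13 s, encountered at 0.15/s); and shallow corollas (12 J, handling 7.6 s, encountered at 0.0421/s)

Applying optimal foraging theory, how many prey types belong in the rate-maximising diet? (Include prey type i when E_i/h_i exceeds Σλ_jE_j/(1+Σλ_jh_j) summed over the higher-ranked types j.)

Profitabilities (E/h, J/s): lavender spikes 3.15, shallow corollas 1.58, comfrey flowers 1.25, deep corollas 0.631. Add prey in this order while the next type's profitability exceeds the intake rate on those already taken.
Rate on top 1: 0.4895. shallow corollas: 1.58 > 0.4895 → include.
Rate on top 2: 0.7213. comfrey flowers: 1.25 > 0.7213 → include.
Rate on top 3: 1.046. deep corollas: 0.631 < 1.046 → exclude; stop.
Optimal diet: lavender spikes, shallow corollas, comfrey flowers — 3 of 4 types.

3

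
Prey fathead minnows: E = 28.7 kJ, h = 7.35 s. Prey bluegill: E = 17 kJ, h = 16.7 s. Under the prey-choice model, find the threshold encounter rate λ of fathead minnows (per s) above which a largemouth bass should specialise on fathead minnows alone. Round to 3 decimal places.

0.048 per s

The zero-one rule: include bluegill iff E₂/h₂ > λE₁/(1+λh₁). Equality gives the switch point.
λE₁h₂ = E₂ + λE₂h₁ ⇒ λ = E₂/(E₁h₂ − E₂h₁) = 17/(479.3 − 124.9) = 0.04798 per s.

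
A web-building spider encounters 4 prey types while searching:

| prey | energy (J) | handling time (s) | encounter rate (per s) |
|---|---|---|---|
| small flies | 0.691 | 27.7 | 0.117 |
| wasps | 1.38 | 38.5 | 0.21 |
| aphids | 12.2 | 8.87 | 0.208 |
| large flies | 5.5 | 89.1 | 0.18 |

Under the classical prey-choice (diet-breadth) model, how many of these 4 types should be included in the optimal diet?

E/h in descending order: aphids 1.38, large flies 0.0617, wasps 0.0358, small flies 0.0249 J/s. The optimal diet is the largest prefix of this list for which every included type satisfies E_i/h_i > R on the types above it.
Rate on top 1: 0.892. large flies: 0.0617 < 0.892 → exclude; stop.
Optimal diet: aphids — 1 of 4 types.

1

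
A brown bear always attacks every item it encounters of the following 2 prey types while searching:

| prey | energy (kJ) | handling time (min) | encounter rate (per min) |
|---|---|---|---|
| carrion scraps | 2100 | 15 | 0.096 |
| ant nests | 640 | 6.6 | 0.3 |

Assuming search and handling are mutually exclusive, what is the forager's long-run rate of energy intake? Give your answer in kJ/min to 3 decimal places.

89.050 kJ/min

R = (0.096×2100 + 0.3×640) / (1 + 0.096×15 + 0.3×6.6) = 393.6/4.42 = 89.05 kJ/min.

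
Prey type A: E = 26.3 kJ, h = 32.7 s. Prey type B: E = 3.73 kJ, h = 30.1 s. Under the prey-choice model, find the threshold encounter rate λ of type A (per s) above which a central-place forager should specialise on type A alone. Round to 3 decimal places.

0.006 per s

At the threshold, the rate on type A alone equals the profitability of type B: λ·26.3/(1 + λ·32.7) = 3.73/30.1 = 0.1239.
Rearranging, λ(26.3 − 0.1239×32.7) = 0.1239, so λ = 0.1239/22.25 = 0.00557 per s.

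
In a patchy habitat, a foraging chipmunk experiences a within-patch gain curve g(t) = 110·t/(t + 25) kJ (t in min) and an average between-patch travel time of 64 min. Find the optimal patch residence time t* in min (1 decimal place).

40.0 min

Optimal t* satisfies g'(t*) = g(t*)/(T + t*).
g'(t) = 110·25/(t + 25)². Setting 110·25/(t+25)² = 110t/[(t+25)(64+t)] gives 25(64+t) = t(t+25), so t² = 25×64 = 1600.
t* = √1600 = 40 min.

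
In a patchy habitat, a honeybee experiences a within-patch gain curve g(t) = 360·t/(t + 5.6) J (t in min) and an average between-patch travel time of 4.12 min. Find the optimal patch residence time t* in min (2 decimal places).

4.80 min

Maximise g(t)/(T+t): set derivative to zero → g'(t)(T+t) = g(t).
g'(t) = 360·5.6/(t + 5.6)². Setting 360·5.6/(t+5.6)² = 360t/[(t+5.6)(4.12+t)] gives 5.6(4.12+t) = t(t+5.6), so t² = 5.6×4.12 = 23.07.
t* = √23.07 = 4.803 min.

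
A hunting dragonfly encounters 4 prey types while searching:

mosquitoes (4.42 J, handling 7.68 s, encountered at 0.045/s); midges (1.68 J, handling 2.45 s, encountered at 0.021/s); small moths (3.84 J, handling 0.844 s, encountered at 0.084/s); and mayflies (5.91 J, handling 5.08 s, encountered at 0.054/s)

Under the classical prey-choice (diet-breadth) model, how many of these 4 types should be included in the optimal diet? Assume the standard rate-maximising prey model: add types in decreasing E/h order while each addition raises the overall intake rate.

E/h in descending order: small moths 4.55, mayflies 1.16, midges 0.686, mosquitoes 0.576 J/s. The optimal diet is the largest prefix of this list for which every included type satisfies E_i/h_i > R on the types above it.
Rate on top 1: 0.3012. mayflies: 1.16 > 0.3012 → include.
Rate on top 2: 0.477. midges: 0.686 > 0.477 → include.
Rate on top 3: 0.4847. mosquitoes: 0.576 > 0.4847 → include.
Optimal diet: small moths, mayflies, midges, mosquitoes — 4 of 4 types.

4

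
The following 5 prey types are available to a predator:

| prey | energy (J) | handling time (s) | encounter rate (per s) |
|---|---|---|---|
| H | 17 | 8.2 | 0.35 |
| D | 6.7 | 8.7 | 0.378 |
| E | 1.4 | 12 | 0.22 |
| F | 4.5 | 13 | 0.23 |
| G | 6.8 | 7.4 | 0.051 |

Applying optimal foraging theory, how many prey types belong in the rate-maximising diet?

1

E/h in descending order: H 2.07, G 0.919, D 0.77, F 0.346, E 0.117 J/s. The optimal diet is the largest prefix of this list for which every included type satisfies E_i/h_i > R on the types above it.
Rate on top 1: 1.537. G: 0.919 < 1.537 → exclude; stop.
Optimal diet: H — 1 of 5 types.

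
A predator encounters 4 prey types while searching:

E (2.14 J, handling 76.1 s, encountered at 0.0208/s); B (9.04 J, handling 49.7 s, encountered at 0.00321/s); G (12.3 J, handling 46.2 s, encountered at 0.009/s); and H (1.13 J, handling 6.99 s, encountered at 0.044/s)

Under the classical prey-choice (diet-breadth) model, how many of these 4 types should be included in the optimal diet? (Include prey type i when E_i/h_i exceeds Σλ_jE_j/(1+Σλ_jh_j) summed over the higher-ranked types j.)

E/h in descending order: G 0.266, B 0.182, H 0.162, E 0.0281 J/s. The optimal diet is the largest prefix of this list for which every included type satisfies E_i/h_i > R on the types above it.
Rate on top 1: 0.07819. B: 0.182 > 0.07819 → include.
Rate on top 2: 0.08869. H: 0.162 > 0.08869 → include.
Rate on top 3: 0.1006. E: 0.0281 < 0.1006 → exclude; stop.
Optimal diet: G, B, H — 3 of 4 types.

3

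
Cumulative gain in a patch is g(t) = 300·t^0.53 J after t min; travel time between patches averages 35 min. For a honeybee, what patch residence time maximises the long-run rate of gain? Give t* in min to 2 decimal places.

39.47 min

By the marginal value theorem, leave when the instantaneous gain rate g'(t) equals the habitat-wide average g(t)/(T + t).
g'(t) = 0.53·300·t^-0.47. Setting 0.53·300·t^-0.47 = 300·t^0.53/(35+t) gives 0.53(35+t) = t, so 0.47·t = 0.53×35.
t* = 0.53×35/0.47 = 39.47 min.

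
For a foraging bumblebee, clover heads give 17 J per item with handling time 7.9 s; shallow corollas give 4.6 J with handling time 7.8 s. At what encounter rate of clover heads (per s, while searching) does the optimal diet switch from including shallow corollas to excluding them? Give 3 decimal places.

0.048 per s

The zero-one rule: include shallow corollas iff E₂/h₂ > λE₁/(1+λh₁). Equality gives the switch point.
λE₁h₂ = E₂ + λE₂h₁ ⇒ λ = E₂/(E₁h₂ − E₂h₁) = 4.6/(132.6 − 36.34) = 0.04779 per s.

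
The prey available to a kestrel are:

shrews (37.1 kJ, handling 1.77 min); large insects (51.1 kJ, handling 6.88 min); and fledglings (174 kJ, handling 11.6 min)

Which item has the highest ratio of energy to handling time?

In descending order of E/h:
shrews: 37.1/1.77 = 21 kJ/min
fledglings: 174/11.6 = 15 kJ/min
large insects: 51.1/6.88 = 7.43 kJ/min

shrews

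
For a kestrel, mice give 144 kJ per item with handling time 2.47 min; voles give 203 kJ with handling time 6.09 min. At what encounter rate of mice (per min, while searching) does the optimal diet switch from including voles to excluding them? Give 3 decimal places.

0.541 per min

Drop voles once their profitability E₂/h₂ falls below the rate achievable on mice alone: E₂/h₂ = λE₁/(1 + λh₁).
Solve for λ: λE₁h₂ = E₂(1 + λh₁) → λ(E₁h₂ − E₂h₁) = E₂ → λ = E₂/(E₁h₂ − E₂h₁).
λ = 203/(144×6.09 − 203×2.47) = 203/375.6 = 0.5405 per min.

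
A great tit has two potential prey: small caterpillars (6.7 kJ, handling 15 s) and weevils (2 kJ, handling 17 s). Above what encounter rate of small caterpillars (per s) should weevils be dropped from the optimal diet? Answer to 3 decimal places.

0.024 per s

The zero-one rule: include weevils iff E₂/h₂ > λE₁/(1+λh₁). Equality gives the switch point.
λE₁h₂ = E₂ + λE₂h₁ ⇒ λ = E₂/(E₁h₂ − E₂h₁) = 2/(113.9 − 30) = 0.02384 per s.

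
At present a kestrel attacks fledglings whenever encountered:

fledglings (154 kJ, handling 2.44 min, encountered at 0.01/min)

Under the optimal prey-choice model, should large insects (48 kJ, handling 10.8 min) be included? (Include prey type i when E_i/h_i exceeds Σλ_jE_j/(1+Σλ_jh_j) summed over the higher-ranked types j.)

Intake rate on the current diet: R = (0.01×154) / (1 + 0.01×2.44) = 1.54/1.024 = 1.503 kJ/min.
large insects: E/h = 48/10.8 = 4.444 kJ/min.
4.444 > 1.503, so adding large insects raises the average — include it.

Yes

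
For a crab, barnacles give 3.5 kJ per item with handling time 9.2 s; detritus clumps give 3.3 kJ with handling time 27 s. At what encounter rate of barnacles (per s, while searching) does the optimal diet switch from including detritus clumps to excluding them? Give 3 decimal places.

Drop detritus clumps once their profitability E₂/h₂ falls below the rate achievable on barnacles alone: E₂/h₂ = λE₁/(1 + λh₁).
Solve for λ: λE₁h₂ = E₂(1 + λh₁) → λ(E₁h₂ − E₂h₁) = E₂ → λ = E₂/(E₁h₂ − E₂h₁).
λ = 3.3/(3.5×27 − 3.3×9.2) = 3.3/64.14 = 0.05145 per s.

0.051 per s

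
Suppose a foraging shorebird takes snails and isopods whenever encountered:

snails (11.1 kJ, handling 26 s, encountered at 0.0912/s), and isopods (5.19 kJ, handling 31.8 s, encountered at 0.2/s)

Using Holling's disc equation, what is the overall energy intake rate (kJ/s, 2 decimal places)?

R = (0.0912×11.1 + 0.2×5.19) / (1 + 0.0912×26 + 0.2×31.8) = 2.05/9.731 = 0.2107 kJ/s.

0.21 kJ/s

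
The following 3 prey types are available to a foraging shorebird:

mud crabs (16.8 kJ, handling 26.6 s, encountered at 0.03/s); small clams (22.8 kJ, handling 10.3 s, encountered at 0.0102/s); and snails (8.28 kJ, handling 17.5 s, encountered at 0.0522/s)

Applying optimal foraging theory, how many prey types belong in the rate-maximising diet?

Rank by E/h (kJ/s): small clams 2.21, mud crabs 0.632, snails 0.473. Include each in turn until the next type's E/h falls below the running intake rate.
Rate on top 1: 0.2105. mud crabs: 0.632 > 0.2105 → include.
Rate on top 2: 0.387. snails: 0.473 > 0.387 → include.
Optimal diet: small clams, mud crabs, snails — 3 of 3 types.

3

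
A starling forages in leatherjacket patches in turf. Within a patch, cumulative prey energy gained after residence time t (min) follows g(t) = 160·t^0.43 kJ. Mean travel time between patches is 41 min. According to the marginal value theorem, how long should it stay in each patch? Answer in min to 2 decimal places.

By the marginal value theorem, leave when the instantaneous gain rate g'(t) equals the habitat-wide average g(t)/(T + t).
g'(t) = 0.43·160·t^-0.57. Setting 0.43·160·t^-0.57 = 160·t^0.43/(41+t) gives 0.43(41+t) = t, so 0.57·t = 0.43×41.
t* = 0.43×41/0.57 = 30.93 min.

30.93 min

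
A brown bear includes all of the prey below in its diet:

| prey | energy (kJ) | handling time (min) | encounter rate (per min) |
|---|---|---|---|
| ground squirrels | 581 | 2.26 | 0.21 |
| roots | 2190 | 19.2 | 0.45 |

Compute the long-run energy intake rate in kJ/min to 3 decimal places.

109.496 kJ/min

R = Σλ_iE_i / (1 + Σλ_ih_i)
Numerator: 0.21×581 + 0.45×2190 = 1108
Denominator: 1 + 0.21×2.26 + 0.45×19.2 = 10.11
R = 1108/10.11 = 109.5 kJ/min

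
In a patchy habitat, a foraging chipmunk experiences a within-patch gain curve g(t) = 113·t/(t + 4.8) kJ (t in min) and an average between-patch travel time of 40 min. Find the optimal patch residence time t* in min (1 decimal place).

13.9 min

Optimal t* satisfies g'(t*) = g(t*)/(T + t*).
g'(t) = 113·4.8/(t + 4.8)². Setting 113·4.8/(t+4.8)² = 113t/[(t+4.8)(40+t)] gives 4.8(40+t) = t(t+4.8), so t² = 4.8×40 = 192.
t* = √192 = 13.86 min.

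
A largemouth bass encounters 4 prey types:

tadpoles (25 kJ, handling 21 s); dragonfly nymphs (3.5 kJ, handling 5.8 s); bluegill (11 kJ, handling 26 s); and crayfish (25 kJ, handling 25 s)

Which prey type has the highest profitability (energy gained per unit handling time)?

Profitability E/h (kJ/s): tadpoles = 25/21 = 1.19, dragonfly nymphs = 3.5/5.8 = 0.603, bluegill = 11/26 = 0.423, crayfish = 25/25 = 1.
Ranked: tadpoles > crayfish > dragonfly nymphs > bluegill.

tadpoles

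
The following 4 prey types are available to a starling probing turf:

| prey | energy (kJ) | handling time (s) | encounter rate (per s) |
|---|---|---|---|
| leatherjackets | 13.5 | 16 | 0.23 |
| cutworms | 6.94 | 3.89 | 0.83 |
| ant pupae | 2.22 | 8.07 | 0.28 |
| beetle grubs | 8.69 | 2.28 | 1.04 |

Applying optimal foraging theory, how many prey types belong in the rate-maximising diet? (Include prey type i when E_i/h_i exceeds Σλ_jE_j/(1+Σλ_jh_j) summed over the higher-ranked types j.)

1

E/h in descending order: beetle grubs 3.81, cutworms 1.78, leatherjackets 0.844, ant pupae 0.275 kJ/s. The optimal diet is the largest prefix of this list for which every included type satisfies E_i/h_i > R on the types above it.
Rate on top 1: 2.681. cutworms: 1.78 < 2.681 → exclude; stop.
Optimal diet: beetle grubs — 1 of 4 types.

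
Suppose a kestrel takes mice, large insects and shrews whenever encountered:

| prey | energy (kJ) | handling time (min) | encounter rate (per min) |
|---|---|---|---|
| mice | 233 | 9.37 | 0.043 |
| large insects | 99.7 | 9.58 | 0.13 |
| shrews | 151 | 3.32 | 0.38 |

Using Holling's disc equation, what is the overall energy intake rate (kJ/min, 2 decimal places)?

20.55 kJ/min

R = Σλ_iE_i / (1 + Σλ_ih_i)
Numerator: 0.043×233 + 0.13×99.7 + 0.38×151 = 80.36
Denominator: 1 + 0.043×9.37 + 0.13×9.58 + 0.38×3.32 = 3.91
R = 80.36/3.91 = 20.55 kJ/min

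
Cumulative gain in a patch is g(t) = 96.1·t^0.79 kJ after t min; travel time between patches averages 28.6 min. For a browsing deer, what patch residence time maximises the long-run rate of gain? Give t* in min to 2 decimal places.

Maximise g(t)/(T+t): set derivative to zero → g'(t)(T+t) = g(t).
g'(t) = 0.79·96.1·t^-0.21. Setting 0.79·96.1·t^-0.21 = 96.1·t^0.79/(28.6+t) gives 0.79(28.6+t) = t, so 0.21·t = 0.79×28.6.
t* = 0.79×28.6/0.21 = 107.6 min.

107.59 min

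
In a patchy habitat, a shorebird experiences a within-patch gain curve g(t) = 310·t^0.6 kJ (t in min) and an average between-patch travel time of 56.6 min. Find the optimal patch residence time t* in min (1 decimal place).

84.9 min

By the marginal value theorem, leave when the instantaneous gain rate g'(t) equals the habitat-wide average g(t)/(T + t).
g'(t) = 0.6·310·t^-0.4. Setting 0.6·310·t^-0.4 = 310·t^0.6/(56.6+t) gives 0.6(56.6+t) = t, so 0.40·t = 0.6×56.6.
t* = 0.6×56.6/0.40 = 84.9 min.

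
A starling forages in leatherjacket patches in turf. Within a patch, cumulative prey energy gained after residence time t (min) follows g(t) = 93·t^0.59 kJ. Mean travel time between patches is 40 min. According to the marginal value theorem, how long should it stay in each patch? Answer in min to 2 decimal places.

Optimal t* satisfies g'(t*) = g(t*)/(T + t*).
g'(t) = 0.59·93·t^-0.41. Setting 0.59·93·t^-0.41 = 93·t^0.59/(40+t) gives 0.59(40+t) = t, so 0.41·t = 0.59×40.
t* = 0.59×40/0.41 = 57.56 min.

57.56 min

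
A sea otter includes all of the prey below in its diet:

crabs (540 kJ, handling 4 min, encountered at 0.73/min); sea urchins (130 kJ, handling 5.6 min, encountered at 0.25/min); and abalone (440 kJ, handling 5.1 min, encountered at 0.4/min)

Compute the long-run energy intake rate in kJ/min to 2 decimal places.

R = (0.73×540 + 0.25×130 + 0.4×440) / (1 + 0.73×4 + 0.25×5.6 + 0.4×5.1) = 602.7/7.36 = 81.89 kJ/min.

81.89 kJ/min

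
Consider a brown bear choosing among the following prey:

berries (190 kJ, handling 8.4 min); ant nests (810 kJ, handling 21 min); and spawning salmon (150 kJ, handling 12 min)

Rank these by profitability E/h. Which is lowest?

spawning salmon

In descending order of E/h:
ant nests: 810/21 = 38.6 kJ/min
berries: 190/8.4 = 22.6 kJ/min
spawning salmon: 150/12 = 12.5 kJ/min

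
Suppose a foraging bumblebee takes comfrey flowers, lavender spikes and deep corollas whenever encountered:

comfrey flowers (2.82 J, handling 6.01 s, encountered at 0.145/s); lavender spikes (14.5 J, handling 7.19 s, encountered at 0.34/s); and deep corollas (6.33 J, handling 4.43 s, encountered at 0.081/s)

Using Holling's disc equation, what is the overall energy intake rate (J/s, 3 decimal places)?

Energy encountered per unit search time: 0.145×2.82 + 0.34×14.5 + 0.081×6.33 = 5.852 J/s.
Handling time per unit search time: 0.145×6.01 + 0.34×7.19 + 0.081×4.43 = 3.675.
Rate = 5.852/(1 + 3.675) = 1.252 J/s.

1.252 J/s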